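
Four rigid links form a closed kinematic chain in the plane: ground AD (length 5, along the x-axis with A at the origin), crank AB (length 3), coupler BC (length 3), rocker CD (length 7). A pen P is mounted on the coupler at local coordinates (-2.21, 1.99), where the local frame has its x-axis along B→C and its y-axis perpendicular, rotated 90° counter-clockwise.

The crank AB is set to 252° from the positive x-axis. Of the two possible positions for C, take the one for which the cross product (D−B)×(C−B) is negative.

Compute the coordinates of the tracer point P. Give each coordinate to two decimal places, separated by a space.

-0.33 0.06

A=(0,0), D=(5.00,0)
B = A + 3.00·(cos252°, sin252°) = (-0.9271, -2.8532)
|BD| = 6.5780
circle(B,3.00) ∩ circle(D,7.00): a=0.2486, h=2.9897
  candidates: C₊=(-1.9998,-0.0515) cross=19.666; C₋=(0.5937,-5.4392) cross=-19.666
  mode - wants cross < 0 → take C=(0.5937,-5.4392) (cross=-19.666)
ex = (C−B)/|BC| = (0.5069,-0.8620); ey = (0.8620,0.5069)
P = B + -2.21·ex + 1.99·ey = (-0.3320,0.0606)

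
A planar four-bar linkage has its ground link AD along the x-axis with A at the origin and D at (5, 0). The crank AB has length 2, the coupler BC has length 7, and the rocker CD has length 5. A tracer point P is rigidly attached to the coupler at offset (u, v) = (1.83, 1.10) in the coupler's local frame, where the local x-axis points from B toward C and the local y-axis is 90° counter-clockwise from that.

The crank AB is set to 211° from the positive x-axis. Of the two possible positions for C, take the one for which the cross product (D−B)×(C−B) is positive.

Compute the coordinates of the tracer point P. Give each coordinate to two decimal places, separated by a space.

A=(0,0), D=(5.00,0)
B = A + 2.00·(cos211°, sin211°) = (-1.7143, -1.0301)
|BD| = 6.7929
circle(B,7.00) ∩ circle(D,5.00): a=5.1630, h=4.7269
  candidates: C₊=(2.6722,4.4251) cross=32.109; C₋=(4.1057,-4.9194) cross=-32.109
  mode + wants cross > 0 → take C=(2.6722,4.4251) (cross=32.109)
ex = (C−B)/|BC| = (0.6266,0.7793); ey = (-0.7793,0.6266)
P = B + 1.83·ex + 1.10·ey = (-1.4248,1.0854)

-1.42 1.09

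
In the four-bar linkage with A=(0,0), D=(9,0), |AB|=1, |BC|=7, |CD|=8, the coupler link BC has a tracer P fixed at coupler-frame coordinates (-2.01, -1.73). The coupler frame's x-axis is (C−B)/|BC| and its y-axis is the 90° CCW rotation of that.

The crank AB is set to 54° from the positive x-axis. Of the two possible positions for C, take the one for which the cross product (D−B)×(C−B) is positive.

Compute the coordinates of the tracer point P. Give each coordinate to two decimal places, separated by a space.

0.90 -1.82

A=(0,0), D=(9.00,0)
B = A + 1.00·(cos54°, sin54°) = (0.5878, 0.8090)
|BD| = 8.4510
circle(B,7.00) ∩ circle(D,8.00): a=3.3380, h=6.1528
  candidates: C₊=(4.4995,6.6140) cross=51.998; C₋=(3.3215,-5.6351) cross=-51.998
  mode + wants cross > 0 → take C=(4.4995,6.6140) (cross=51.998)
ex = (C−B)/|BC| = (0.5588,0.8293); ey = (-0.8293,0.5588)
P = B + -2.01·ex + -1.73·ey = (0.8992,-1.8246)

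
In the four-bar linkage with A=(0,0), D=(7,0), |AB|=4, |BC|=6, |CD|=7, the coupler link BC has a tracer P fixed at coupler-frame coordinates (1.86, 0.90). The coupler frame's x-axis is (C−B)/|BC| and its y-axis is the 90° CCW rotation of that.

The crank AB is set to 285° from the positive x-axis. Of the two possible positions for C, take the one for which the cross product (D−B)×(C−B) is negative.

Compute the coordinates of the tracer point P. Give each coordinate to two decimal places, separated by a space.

A=(0,0), D=(7.00,0)
B = A + 4.00·(cos285°, sin285°) = (1.0353, -3.8637)
|BD| = 7.1068
circle(B,6.00) ∩ circle(D,7.00): a=2.6388, h=5.3886
  candidates: C₊=(0.3204,2.0936) cross=38.295; C₋=(6.1796,-6.9518) cross=-38.295
  mode - wants cross < 0 → take C=(6.1796,-6.9518) (cross=-38.295)
ex = (C−B)/|BC| = (0.8574,-0.5147); ey = (0.5147,0.8574)
P = B + 1.86·ex + 0.90·ey = (3.0932,-4.0494)

3.09 -4.05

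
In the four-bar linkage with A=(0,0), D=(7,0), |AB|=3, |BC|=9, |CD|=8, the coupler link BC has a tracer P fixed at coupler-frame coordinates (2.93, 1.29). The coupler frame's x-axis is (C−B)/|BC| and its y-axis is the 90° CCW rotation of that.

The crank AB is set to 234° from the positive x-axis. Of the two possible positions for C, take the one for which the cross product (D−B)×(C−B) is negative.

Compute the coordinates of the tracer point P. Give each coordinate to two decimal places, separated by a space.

A=(0,0), D=(7.00,0)
B = A + 3.00·(cos234°, sin234°) = (-1.7634, -2.4271)
|BD| = 9.0932
circle(B,9.00) ∩ circle(D,8.00): a=5.4814, h=7.1382
  candidates: C₊=(1.6139,5.9152) cross=64.910; C₋=(5.4244,-7.8433) cross=-64.910
  mode - wants cross < 0 → take C=(5.4244,-7.8433) (cross=-64.910)
ex = (C−B)/|BC| = (0.7986,-0.6018); ey = (0.6018,0.7986)
P = B + 2.93·ex + 1.29·ey = (1.3530,-3.1601)

1.35 -3.16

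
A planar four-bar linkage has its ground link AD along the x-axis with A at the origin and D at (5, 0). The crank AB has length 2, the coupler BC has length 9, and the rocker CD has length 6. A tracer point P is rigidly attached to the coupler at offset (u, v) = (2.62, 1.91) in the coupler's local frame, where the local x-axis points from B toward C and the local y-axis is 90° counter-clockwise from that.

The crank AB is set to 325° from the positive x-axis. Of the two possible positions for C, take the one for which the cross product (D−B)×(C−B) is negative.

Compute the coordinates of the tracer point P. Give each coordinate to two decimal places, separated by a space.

A=(0,0), D=(5.00,0)
B = A + 2.00·(cos325°, sin325°) = (1.6383, -1.1472)
|BD| = 3.5520
circle(B,9.00) ∩ circle(D,6.00): a=8.1104, h=3.9014
  candidates: C₊=(8.0541,5.1645) cross=13.858; C₋=(10.5741,-2.2202) cross=-13.858
  mode - wants cross < 0 → take C=(10.5741,-2.2202) (cross=-13.858)
ex = (C−B)/|BC| = (0.9929,-0.1192); ey = (0.1192,0.9929)
P = B + 2.62·ex + 1.91·ey = (4.4673,0.4368)

4.47 0.44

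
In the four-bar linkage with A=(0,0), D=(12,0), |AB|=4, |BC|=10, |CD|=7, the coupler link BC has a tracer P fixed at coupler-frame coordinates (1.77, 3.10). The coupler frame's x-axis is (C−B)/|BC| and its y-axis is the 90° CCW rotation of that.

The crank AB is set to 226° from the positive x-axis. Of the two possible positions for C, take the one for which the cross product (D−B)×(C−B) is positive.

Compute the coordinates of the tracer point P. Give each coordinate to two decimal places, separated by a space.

-3.03 0.68

A=(0,0), D=(12.00,0)
B = A + 4.00·(cos226°, sin226°) = (-2.7786, -2.8774)
|BD| = 15.0561
circle(B,10.00) ∩ circle(D,7.00): a=9.2217, h=3.8678
  candidates: C₊=(5.5340,2.6815) cross=58.234; C₋=(7.0123,-4.9115) cross=-58.234
  mode + wants cross > 0 → take C=(5.5340,2.6815) (cross=58.234)
ex = (C−B)/|BC| = (0.8313,0.5559); ey = (-0.5559,0.8313)
P = B + 1.77·ex + 3.10·ey = (-3.0305,0.6835)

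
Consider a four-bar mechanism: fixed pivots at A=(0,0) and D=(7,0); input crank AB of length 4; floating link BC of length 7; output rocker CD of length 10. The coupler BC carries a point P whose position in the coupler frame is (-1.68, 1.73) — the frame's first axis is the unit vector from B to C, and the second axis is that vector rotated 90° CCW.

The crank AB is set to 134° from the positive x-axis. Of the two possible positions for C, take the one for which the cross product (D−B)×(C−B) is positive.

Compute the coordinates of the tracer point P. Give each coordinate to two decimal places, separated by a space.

A=(0,0), D=(7.00,0)
B = A + 4.00·(cos134°, sin134°) = (-2.7786, 2.8774)
|BD| = 10.1932
circle(B,7.00) ∩ circle(D,10.00): a=2.5949, h=6.5013
  candidates: C₊=(1.5459,8.3817) cross=66.269; C₋=(-2.1244,-4.0920) cross=-66.269
  mode + wants cross > 0 → take C=(1.5459,8.3817) (cross=66.269)
ex = (C−B)/|BC| = (0.6178,0.7863); ey = (-0.7863,0.6178)
P = B + -1.68·ex + 1.73·ey = (-5.1769,2.6251)

-5.18 2.63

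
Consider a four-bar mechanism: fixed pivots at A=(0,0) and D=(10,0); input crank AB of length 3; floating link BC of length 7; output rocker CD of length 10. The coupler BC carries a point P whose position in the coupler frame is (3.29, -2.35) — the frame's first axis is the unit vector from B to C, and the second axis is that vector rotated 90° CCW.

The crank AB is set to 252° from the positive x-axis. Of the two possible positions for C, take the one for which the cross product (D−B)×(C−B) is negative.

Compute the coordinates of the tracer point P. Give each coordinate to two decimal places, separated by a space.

A=(0,0), D=(10.00,0)
B = A + 3.00·(cos252°, sin252°) = (-0.9271, -2.8532)
|BD| = 11.2934
circle(B,7.00) ∩ circle(D,10.00): a=3.3887, h=6.1251
  candidates: C₊=(0.8043,3.9293) cross=69.173; C₋=(3.8992,-7.9234) cross=-69.173
  mode - wants cross < 0 → take C=(3.8992,-7.9234) (cross=-69.173)
ex = (C−B)/|BC| = (0.6895,-0.7243); ey = (0.7243,0.6895)
P = B + 3.29·ex + -2.35·ey = (-0.3609,-6.8564)

-0.36 -6.86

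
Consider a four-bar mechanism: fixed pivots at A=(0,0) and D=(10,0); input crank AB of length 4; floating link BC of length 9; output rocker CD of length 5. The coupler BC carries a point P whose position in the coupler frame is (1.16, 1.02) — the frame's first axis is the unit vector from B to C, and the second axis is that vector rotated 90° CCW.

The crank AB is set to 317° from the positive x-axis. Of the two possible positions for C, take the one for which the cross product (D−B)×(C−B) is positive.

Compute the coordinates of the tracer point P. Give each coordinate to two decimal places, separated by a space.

2.76 -1.19

A=(0,0), D=(10.00,0)
B = A + 4.00·(cos317°, sin317°) = (2.9254, -2.7280)
|BD| = 7.5823
circle(B,9.00) ∩ circle(D,5.00): a=7.4840, h=4.9990
  candidates: C₊=(8.1097,4.6289) cross=37.904; C₋=(11.7068,-4.6997) cross=-37.904
  mode + wants cross > 0 → take C=(8.1097,4.6289) (cross=37.904)
ex = (C−B)/|BC| = (0.5760,0.8174); ey = (-0.8174,0.5760)
P = B + 1.16·ex + 1.02·ey = (2.7598,-1.1922)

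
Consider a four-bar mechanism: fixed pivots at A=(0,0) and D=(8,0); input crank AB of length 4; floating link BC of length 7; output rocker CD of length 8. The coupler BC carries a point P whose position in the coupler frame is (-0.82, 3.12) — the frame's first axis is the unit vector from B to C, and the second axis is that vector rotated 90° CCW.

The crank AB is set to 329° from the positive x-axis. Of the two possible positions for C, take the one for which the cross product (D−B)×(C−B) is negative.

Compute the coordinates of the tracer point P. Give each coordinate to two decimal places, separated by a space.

5.62 0.31

A=(0,0), D=(8.00,0)
B = A + 4.00·(cos329°, sin329°) = (3.4287, -2.0602)
|BD| = 5.0141
circle(B,7.00) ∩ circle(D,8.00): a=1.0113, h=6.9266
  candidates: C₊=(1.5047,4.6703) cross=34.731; C₋=(7.1966,-7.9596) cross=-34.731
  mode - wants cross < 0 → take C=(7.1966,-7.9596) (cross=-34.731)
ex = (C−B)/|BC| = (0.5383,-0.8428); ey = (0.8428,0.5383)
P = B + -0.82·ex + 3.12·ey = (5.6167,0.3103)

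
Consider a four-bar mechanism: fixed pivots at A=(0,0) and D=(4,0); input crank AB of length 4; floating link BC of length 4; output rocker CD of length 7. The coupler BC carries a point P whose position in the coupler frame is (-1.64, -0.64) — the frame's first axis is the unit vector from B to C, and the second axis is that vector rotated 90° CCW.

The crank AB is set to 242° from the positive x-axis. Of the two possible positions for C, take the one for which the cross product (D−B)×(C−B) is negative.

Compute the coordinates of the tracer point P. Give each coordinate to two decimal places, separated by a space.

-3.50 -2.85

A=(0,0), D=(4.00,0)
B = A + 4.00·(cos242°, sin242°) = (-1.8779, -3.5318)
|BD| = 6.8573
circle(B,4.00) ∩ circle(D,7.00): a=1.0225, h=3.8671
  candidates: C₊=(-2.9932,0.3096) cross=26.518; C₋=(0.9903,-6.3199) cross=-26.518
  mode - wants cross < 0 → take C=(0.9903,-6.3199) (cross=-26.518)
ex = (C−B)/|BC| = (0.7170,-0.6970); ey = (0.6970,0.7170)
P = B + -1.64·ex + -0.64·ey = (-3.4999,-2.8476)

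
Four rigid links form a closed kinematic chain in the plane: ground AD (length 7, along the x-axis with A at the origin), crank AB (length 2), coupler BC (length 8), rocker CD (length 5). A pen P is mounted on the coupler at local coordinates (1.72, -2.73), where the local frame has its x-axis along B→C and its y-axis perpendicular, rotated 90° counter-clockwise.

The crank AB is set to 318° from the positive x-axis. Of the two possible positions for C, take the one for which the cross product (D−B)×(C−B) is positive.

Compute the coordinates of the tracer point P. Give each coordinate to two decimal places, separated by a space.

A=(0,0), D=(7.00,0)
B = A + 2.00·(cos318°, sin318°) = (1.4863, -1.3383)
|BD| = 5.6738
circle(B,8.00) ∩ circle(D,5.00): a=6.2738, h=4.9639
  candidates: C₊=(6.4122,4.9653) cross=28.164; C₋=(8.7538,-4.6823) cross=-28.164
  mode + wants cross > 0 → take C=(6.4122,4.9653) (cross=28.164)
ex = (C−B)/|BC| = (0.6157,0.7879); ey = (-0.7879,0.6157)
P = B + 1.72·ex + -2.73·ey = (4.6965,-1.6640)

4.70 -1.66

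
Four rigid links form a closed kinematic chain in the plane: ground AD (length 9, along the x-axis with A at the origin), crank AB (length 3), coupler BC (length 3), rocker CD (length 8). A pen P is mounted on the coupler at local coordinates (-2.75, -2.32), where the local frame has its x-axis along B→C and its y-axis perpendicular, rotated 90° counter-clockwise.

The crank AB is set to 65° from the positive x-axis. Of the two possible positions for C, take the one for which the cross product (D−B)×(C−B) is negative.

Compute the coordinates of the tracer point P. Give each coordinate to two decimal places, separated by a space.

A=(0,0), D=(9.00,0)
B = A + 3.00·(cos65°, sin65°) = (1.2679, 2.7189)
|BD| = 8.1963
circle(B,3.00) ∩ circle(D,8.00): a=0.7429, h=2.9066
  candidates: C₊=(2.9329,5.2144) cross=23.823; C₋=(1.0045,-0.2695) cross=-23.823
  mode - wants cross < 0 → take C=(1.0045,-0.2695) (cross=-23.823)
ex = (C−B)/|BC| = (-0.0878,-0.9961); ey = (0.9961,-0.0878)
P = B + -2.75·ex + -2.32·ey = (-0.8018,5.6619)

-0.80 5.66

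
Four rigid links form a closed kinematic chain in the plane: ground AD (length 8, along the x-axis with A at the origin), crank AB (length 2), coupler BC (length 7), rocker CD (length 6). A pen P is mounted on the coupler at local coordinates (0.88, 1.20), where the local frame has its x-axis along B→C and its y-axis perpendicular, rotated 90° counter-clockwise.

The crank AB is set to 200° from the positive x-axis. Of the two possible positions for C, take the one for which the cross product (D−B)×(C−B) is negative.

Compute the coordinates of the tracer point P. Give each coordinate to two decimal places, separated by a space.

-0.49 -0.15

A=(0,0), D=(8.00,0)
B = A + 2.00·(cos200°, sin200°) = (-1.8794, -0.6840)
|BD| = 9.9030
circle(B,7.00) ∩ circle(D,6.00): a=5.6079, h=4.1895
  candidates: C₊=(3.4257,3.8828) cross=41.488; C₋=(4.0045,-4.4761) cross=-41.488
  mode - wants cross < 0 → take C=(4.0045,-4.4761) (cross=-41.488)
ex = (C−B)/|BC| = (0.8406,-0.5417); ey = (0.5417,0.8406)
P = B + 0.88·ex + 1.20·ey = (-0.4896,-0.1521)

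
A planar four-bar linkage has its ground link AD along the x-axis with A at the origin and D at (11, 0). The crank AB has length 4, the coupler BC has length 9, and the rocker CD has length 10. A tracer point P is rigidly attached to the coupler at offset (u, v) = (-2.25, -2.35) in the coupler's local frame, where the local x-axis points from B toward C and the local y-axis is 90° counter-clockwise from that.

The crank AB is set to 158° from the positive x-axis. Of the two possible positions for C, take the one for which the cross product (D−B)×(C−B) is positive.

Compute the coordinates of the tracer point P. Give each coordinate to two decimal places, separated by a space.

-4.17 -1.72

A=(0,0), D=(11.00,0)
B = A + 4.00·(cos158°, sin158°) = (-3.7087, 1.4984)
|BD| = 14.7849
circle(B,9.00) ∩ circle(D,10.00): a=6.7499, h=5.9531
  candidates: C₊=(3.6097,6.7368) cross=88.015; C₋=(2.4031,-5.1081) cross=-88.015
  mode + wants cross > 0 → take C=(3.6097,6.7368) (cross=88.015)
ex = (C−B)/|BC| = (0.8132,0.5820); ey = (-0.5820,0.8132)
P = B + -2.25·ex + -2.35·ey = (-4.1706,-1.7221)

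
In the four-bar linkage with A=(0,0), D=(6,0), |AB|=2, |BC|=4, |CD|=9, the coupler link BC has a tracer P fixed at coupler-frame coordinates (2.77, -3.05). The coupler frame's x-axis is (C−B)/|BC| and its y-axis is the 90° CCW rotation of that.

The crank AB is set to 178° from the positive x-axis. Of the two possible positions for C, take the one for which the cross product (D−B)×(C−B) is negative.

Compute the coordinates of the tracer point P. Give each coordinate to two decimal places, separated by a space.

A=(0,0), D=(6.00,0)
B = A + 2.00·(cos178°, sin178°) = (-1.9988, 0.0698)
|BD| = 7.9991
circle(B,4.00) ∩ circle(D,9.00): a=-0.0634, h=3.9995
  candidates: C₊=(-2.0273,4.0697) cross=31.992; C₋=(-2.0971,-3.9290) cross=-31.992
  mode - wants cross < 0 → take C=(-2.0971,-3.9290) (cross=-31.992)
ex = (C−B)/|BC| = (-0.0246,-0.9997); ey = (0.9997,-0.0246)
P = B + 2.77·ex + -3.05·ey = (-5.1159,-2.6244)

-5.12 -2.62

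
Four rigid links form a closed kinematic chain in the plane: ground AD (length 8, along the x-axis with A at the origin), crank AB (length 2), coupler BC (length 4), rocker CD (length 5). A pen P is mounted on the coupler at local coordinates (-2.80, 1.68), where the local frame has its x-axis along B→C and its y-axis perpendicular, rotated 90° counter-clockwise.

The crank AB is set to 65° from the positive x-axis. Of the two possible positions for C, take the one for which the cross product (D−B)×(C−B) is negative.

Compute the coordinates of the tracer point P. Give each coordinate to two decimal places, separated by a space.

A=(0,0), D=(8.00,0)
B = A + 2.00·(cos65°, sin65°) = (0.8452, 1.8126)
|BD| = 7.3808
circle(B,4.00) ∩ circle(D,5.00): a=3.0807, h=2.5513
  candidates: C₊=(4.4582,3.5292) cross=18.831; C₋=(3.2050,-1.4171) cross=-18.831
  mode - wants cross < 0 → take C=(3.2050,-1.4171) (cross=-18.831)
ex = (C−B)/|BC| = (0.5899,-0.8074); ey = (0.8074,0.5899)
P = B + -2.80·ex + 1.68·ey = (0.5499,5.0646)

0.55 5.06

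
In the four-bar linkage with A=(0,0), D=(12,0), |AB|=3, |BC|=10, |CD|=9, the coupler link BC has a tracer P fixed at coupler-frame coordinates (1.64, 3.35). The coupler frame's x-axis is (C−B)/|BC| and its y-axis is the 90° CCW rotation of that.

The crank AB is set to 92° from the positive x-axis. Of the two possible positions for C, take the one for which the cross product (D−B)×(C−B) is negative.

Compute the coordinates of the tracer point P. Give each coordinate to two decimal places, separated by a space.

A=(0,0), D=(12.00,0)
B = A + 3.00·(cos92°, sin92°) = (-0.1047, 2.9982)
|BD| = 12.4705
circle(B,10.00) ∩ circle(D,9.00): a=6.9970, h=7.1443
  candidates: C₊=(8.4048,8.2507) cross=89.093; C₋=(4.9695,-5.6188) cross=-89.093
  mode - wants cross < 0 → take C=(4.9695,-5.6188) (cross=-89.093)
ex = (C−B)/|BC| = (0.5074,-0.8617); ey = (0.8617,0.5074)
P = B + 1.64·ex + 3.35·ey = (3.6142,3.2848)

3.61 3.28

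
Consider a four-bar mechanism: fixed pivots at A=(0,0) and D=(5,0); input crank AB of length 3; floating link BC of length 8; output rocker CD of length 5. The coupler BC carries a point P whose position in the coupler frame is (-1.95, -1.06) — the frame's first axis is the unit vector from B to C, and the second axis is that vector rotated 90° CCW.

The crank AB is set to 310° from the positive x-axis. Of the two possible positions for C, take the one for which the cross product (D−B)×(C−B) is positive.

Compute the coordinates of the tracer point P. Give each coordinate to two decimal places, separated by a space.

2.09 -4.51

A=(0,0), D=(5.00,0)
B = A + 3.00·(cos310°, sin310°) = (1.9284, -2.2981)
|BD| = 3.8362
circle(B,8.00) ∩ circle(D,5.00): a=7.0013, h=3.8707
  candidates: C₊=(5.2155,4.9954) cross=14.849; C₋=(9.8531,-1.2032) cross=-14.849
  mode + wants cross > 0 → take C=(5.2155,4.9954) (cross=14.849)
ex = (C−B)/|BC| = (0.4109,0.9117); ey = (-0.9117,0.4109)
P = B + -1.95·ex + -1.06·ey = (2.0935,-4.5115)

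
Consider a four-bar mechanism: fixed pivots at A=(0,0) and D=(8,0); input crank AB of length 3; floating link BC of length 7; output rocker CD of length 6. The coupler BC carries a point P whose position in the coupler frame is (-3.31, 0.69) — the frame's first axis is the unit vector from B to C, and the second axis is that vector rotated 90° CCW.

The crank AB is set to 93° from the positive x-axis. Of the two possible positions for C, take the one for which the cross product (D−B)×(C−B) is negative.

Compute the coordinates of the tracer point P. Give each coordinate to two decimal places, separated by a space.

A=(0,0), D=(8.00,0)
B = A + 3.00·(cos93°, sin93°) = (-0.1570, 2.9959)
|BD| = 8.6898
circle(B,7.00) ∩ circle(D,6.00): a=5.0929, h=4.8023
  candidates: C₊=(6.2793,5.7480) cross=41.731; C₋=(2.9680,-3.2678) cross=-41.731
  mode - wants cross < 0 → take C=(2.9680,-3.2678) (cross=-41.731)
ex = (C−B)/|BC| = (0.4464,-0.8948); ey = (0.8948,0.4464)
P = B + -3.31·ex + 0.69·ey = (-1.0173,6.2658)

-1.02 6.27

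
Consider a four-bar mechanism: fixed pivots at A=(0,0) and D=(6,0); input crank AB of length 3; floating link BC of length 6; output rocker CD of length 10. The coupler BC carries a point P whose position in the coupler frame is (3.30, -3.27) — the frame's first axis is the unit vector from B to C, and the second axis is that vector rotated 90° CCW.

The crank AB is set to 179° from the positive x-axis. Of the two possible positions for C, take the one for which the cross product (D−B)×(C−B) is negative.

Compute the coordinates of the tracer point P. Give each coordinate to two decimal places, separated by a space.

A=(0,0), D=(6.00,0)
B = A + 3.00·(cos179°, sin179°) = (-2.9995, 0.0524)
|BD| = 8.9997
circle(B,6.00) ∩ circle(D,10.00): a=0.9442, h=5.9252
  candidates: C₊=(-2.0209,5.9720) cross=53.325; C₋=(-2.0899,-5.8783) cross=-53.325
  mode - wants cross < 0 → take C=(-2.0899,-5.8783) (cross=-53.325)
ex = (C−B)/|BC| = (0.1516,-0.9884); ey = (0.9884,0.1516)
P = B + 3.30·ex + -3.27·ey = (-5.7314,-3.7053)

-5.73 -3.71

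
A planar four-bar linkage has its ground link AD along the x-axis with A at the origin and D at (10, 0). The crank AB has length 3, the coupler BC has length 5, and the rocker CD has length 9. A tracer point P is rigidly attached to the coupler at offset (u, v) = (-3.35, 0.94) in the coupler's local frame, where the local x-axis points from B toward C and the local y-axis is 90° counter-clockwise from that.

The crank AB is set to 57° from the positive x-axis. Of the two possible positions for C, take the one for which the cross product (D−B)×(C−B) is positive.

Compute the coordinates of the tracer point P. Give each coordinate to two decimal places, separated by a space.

-0.86 0.09

A=(0,0), D=(10.00,0)
B = A + 3.00·(cos57°, sin57°) = (1.6339, 2.5160)
|BD| = 8.7362
circle(B,5.00) ∩ circle(D,9.00): a=1.1631, h=4.8628
  candidates: C₊=(4.1482,6.8379) cross=42.483; C₋=(1.3472,-2.4758) cross=-42.483
  mode + wants cross > 0 → take C=(4.1482,6.8379) (cross=42.483)
ex = (C−B)/|BC| = (0.5029,0.8644); ey = (-0.8644,0.5029)
P = B + -3.35·ex + 0.94·ey = (-0.8632,0.0931)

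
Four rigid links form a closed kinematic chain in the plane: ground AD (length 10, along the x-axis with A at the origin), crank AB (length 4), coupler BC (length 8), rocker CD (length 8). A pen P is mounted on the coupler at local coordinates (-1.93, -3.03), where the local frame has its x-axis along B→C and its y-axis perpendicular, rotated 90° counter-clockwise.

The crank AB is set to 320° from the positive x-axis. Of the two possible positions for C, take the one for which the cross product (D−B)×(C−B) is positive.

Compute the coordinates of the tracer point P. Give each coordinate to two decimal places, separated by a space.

5.83 -4.87

A=(0,0), D=(10.00,0)
B = A + 4.00·(cos320°, sin320°) = (3.0642, -2.5712)
|BD| = 7.3971
circle(B,8.00) ∩ circle(D,8.00): a=3.6985, h=7.0937
  candidates: C₊=(4.0664,5.3658) cross=52.473; C₋=(8.9978,-7.9370) cross=-52.473
  mode + wants cross > 0 → take C=(4.0664,5.3658) (cross=52.473)
ex = (C−B)/|BC| = (0.1253,0.9921); ey = (-0.9921,0.1253)
P = B + -1.93·ex + -3.03·ey = (5.8285,-4.8655)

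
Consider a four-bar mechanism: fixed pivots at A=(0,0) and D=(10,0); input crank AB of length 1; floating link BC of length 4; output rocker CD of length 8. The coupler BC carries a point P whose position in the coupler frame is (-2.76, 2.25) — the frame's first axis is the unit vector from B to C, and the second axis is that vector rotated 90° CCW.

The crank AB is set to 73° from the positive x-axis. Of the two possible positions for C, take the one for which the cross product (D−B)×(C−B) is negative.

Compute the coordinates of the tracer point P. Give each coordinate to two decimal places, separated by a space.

0.77 4.49

A=(0,0), D=(10.00,0)
B = A + 1.00·(cos73°, sin73°) = (0.2924, 0.9563)
|BD| = 9.7546
circle(B,4.00) ∩ circle(D,8.00): a=2.4169, h=3.1872
  candidates: C₊=(3.0101,3.8912) cross=31.090; C₋=(2.3852,-2.4525) cross=-31.090
  mode - wants cross < 0 → take C=(2.3852,-2.4525) (cross=-31.090)
ex = (C−B)/|BC| = (0.5232,-0.8522); ey = (0.8522,0.5232)
P = B + -2.76·ex + 2.25·ey = (0.7658,4.4856)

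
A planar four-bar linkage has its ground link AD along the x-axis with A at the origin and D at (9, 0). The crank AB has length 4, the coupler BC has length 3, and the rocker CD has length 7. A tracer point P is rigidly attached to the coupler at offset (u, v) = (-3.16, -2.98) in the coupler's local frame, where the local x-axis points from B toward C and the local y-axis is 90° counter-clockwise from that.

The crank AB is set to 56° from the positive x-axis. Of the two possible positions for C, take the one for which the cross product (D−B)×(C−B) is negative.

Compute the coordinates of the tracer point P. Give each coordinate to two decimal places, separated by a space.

-0.49 6.69

A=(0,0), D=(9.00,0)
B = A + 4.00·(cos56°, sin56°) = (2.2368, 3.3162)
|BD| = 7.5325
circle(B,3.00) ∩ circle(D,7.00): a=1.1111, h=2.7867
  candidates: C₊=(4.4612,5.3291) cross=20.991; C₋=(2.0075,0.3249) cross=-20.991
  mode - wants cross < 0 → take C=(2.0075,0.3249) (cross=-20.991)
ex = (C−B)/|BC| = (-0.0764,-0.9971); ey = (0.9971,-0.0764)
P = B + -3.16·ex + -2.98·ey = (-0.4931,6.6946)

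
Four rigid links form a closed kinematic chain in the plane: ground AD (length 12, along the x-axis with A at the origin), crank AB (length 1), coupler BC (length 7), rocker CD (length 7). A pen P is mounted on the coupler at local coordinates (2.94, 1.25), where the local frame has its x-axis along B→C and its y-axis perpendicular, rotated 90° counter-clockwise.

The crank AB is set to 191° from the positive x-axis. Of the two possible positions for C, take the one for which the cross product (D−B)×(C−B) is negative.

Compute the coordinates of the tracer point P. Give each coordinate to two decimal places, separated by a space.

A=(0,0), D=(12.00,0)
B = A + 1.00·(cos191°, sin191°) = (-0.9816, -0.1908)
|BD| = 12.9830
circle(B,7.00) ∩ circle(D,7.00): a=6.4915, h=2.6192
  candidates: C₊=(5.4707,2.5235) cross=34.005; C₋=(5.5477,-2.7143) cross=-34.005
  mode - wants cross < 0 → take C=(5.5477,-2.7143) (cross=-34.005)
ex = (C−B)/|BC| = (0.9328,-0.3605); ey = (0.3605,0.9328)
P = B + 2.94·ex + 1.25·ey = (2.2113,-0.0847)

2.21 -0.08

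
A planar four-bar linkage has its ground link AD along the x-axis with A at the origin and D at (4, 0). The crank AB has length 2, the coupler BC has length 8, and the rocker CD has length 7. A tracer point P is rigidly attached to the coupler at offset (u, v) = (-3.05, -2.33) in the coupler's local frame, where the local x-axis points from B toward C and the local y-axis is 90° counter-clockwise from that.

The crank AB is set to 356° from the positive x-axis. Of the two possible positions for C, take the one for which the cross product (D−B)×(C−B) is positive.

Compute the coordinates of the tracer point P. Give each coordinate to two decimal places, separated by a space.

A=(0,0), D=(4.00,0)
B = A + 2.00·(cos356°, sin356°) = (1.9951, -0.1395)
|BD| = 2.0097
circle(B,8.00) ∩ circle(D,7.00): a=4.7367, h=6.4470
  candidates: C₊=(6.2729,6.6207) cross=12.957; C₋=(7.1680,-6.2421) cross=-12.957
  mode + wants cross > 0 → take C=(6.2729,6.6207) (cross=12.957)
ex = (C−B)/|BC| = (0.5347,0.8450); ey = (-0.8450,0.5347)
P = B + -3.05·ex + -2.33·ey = (2.3332,-3.9627)

2.33 -3.96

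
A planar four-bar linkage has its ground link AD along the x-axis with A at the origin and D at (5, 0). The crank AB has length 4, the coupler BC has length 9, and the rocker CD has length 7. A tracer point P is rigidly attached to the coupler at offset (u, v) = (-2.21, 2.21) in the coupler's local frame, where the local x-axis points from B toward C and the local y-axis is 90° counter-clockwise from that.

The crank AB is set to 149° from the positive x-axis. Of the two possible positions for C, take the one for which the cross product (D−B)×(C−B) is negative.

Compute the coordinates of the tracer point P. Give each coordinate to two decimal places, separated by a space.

-2.60 5.07

A=(0,0), D=(5.00,0)
B = A + 4.00·(cos149°, sin149°) = (-3.4287, 2.0602)
|BD| = 8.6768
circle(B,9.00) ∩ circle(D,7.00): a=6.1824, h=6.5405
  candidates: C₊=(4.1299,6.9457) cross=56.750; C₋=(1.0240,-5.7612) cross=-56.750
  mode - wants cross < 0 → take C=(1.0240,-5.7612) (cross=-56.750)
ex = (C−B)/|BC| = (0.4947,-0.8690); ey = (0.8690,0.4947)
P = B + -2.21·ex + 2.21·ey = (-2.6015,5.0741)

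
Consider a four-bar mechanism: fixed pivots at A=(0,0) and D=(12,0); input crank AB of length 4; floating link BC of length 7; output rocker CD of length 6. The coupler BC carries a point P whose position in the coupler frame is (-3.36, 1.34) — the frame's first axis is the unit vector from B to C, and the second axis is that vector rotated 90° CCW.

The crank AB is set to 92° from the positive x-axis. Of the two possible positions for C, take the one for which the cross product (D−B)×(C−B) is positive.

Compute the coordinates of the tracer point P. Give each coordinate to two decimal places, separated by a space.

A=(0,0), D=(12.00,0)
B = A + 4.00·(cos92°, sin92°) = (-0.1396, 3.9976)
|BD| = 12.7809
circle(B,7.00) ∩ circle(D,6.00): a=6.8990, h=1.1848
  candidates: C₊=(6.7838,2.9651) cross=15.143; C₋=(6.0427,0.7144) cross=-15.143
  mode + wants cross > 0 → take C=(6.7838,2.9651) (cross=15.143)
ex = (C−B)/|BC| = (0.9891,-0.1475); ey = (0.1475,0.9891)
P = B + -3.36·ex + 1.34·ey = (-3.2652,5.8185)

-3.27 5.82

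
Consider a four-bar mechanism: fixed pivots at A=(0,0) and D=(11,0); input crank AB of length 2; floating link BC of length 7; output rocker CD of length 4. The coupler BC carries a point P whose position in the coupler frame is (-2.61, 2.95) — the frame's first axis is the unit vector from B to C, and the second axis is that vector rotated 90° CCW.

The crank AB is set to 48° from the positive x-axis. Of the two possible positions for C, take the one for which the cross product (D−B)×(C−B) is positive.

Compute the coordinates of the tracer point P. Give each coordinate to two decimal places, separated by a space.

-1.80 3.87

A=(0,0), D=(11.00,0)
B = A + 2.00·(cos48°, sin48°) = (1.3383, 1.4863)
|BD| = 9.7754
circle(B,7.00) ∩ circle(D,4.00): a=6.5756, h=2.4003
  candidates: C₊=(8.2024,2.8589) cross=23.464; C₋=(7.4725,-1.8859) cross=-23.464
  mode + wants cross > 0 → take C=(8.2024,2.8589) (cross=23.464)
ex = (C−B)/|BC| = (0.9806,0.1961); ey = (-0.1961,0.9806)
P = B + -2.61·ex + 2.95·ey = (-1.7995,3.8672)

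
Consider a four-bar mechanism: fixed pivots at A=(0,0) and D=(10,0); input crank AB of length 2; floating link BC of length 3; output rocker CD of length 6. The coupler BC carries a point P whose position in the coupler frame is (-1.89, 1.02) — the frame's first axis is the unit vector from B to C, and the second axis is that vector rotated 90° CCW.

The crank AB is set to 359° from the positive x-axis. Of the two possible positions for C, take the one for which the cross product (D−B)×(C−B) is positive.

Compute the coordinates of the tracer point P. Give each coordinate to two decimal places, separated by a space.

-0.11 -0.46

A=(0,0), D=(10.00,0)
B = A + 2.00·(cos359°, sin359°) = (1.9997, -0.0349)
|BD| = 8.0004
circle(B,3.00) ∩ circle(D,6.00): a=2.3128, h=1.9108
  candidates: C₊=(4.3041,1.8860) cross=15.287; C₋=(4.3208,-1.9356) cross=-15.287
  mode + wants cross > 0 → take C=(4.3041,1.8860) (cross=15.287)
ex = (C−B)/|BC| = (0.7681,0.6403); ey = (-0.6403,0.7681)
P = B + -1.89·ex + 1.02·ey = (-0.1052,-0.4615)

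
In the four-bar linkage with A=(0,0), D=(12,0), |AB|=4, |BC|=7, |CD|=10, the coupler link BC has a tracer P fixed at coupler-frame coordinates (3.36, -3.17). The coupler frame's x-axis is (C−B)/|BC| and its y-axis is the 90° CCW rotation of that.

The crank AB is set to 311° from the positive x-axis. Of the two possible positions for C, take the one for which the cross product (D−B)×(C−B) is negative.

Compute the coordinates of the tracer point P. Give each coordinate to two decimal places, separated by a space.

A=(0,0), D=(12.00,0)
B = A + 4.00·(cos311°, sin311°) = (2.6242, -3.0188)
|BD| = 9.8498
circle(B,7.00) ∩ circle(D,10.00): a=2.3360, h=6.5987
  candidates: C₊=(2.8254,3.9783) cross=64.996; C₋=(6.8702,-8.5840) cross=-64.996
  mode - wants cross < 0 → take C=(6.8702,-8.5840) (cross=-64.996)
ex = (C−B)/|BC| = (0.6066,-0.7950); ey = (0.7950,0.6066)
P = B + 3.36·ex + -3.17·ey = (2.1421,-7.6130)

2.14 -7.61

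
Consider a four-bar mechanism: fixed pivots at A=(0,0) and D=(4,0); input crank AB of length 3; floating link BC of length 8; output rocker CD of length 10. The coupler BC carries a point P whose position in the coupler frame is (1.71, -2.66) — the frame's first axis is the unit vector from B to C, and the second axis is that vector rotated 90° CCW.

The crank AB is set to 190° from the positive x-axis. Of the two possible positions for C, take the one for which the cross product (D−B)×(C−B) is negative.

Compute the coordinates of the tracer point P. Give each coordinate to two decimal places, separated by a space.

A=(0,0), D=(4.00,0)
B = A + 3.00·(cos190°, sin190°) = (-2.9544, -0.5209)
|BD| = 6.9739
circle(B,8.00) ∩ circle(D,10.00): a=0.9059, h=7.9485
  candidates: C₊=(-2.6448,7.4731) cross=55.432; C₋=(-1.4573,-8.3796) cross=-55.432
  mode - wants cross < 0 → take C=(-1.4573,-8.3796) (cross=-55.432)
ex = (C−B)/|BC| = (0.1871,-0.9823); ey = (0.9823,0.1871)
P = B + 1.71·ex + -2.66·ey = (-5.2474,-2.6985)

-5.25 -2.70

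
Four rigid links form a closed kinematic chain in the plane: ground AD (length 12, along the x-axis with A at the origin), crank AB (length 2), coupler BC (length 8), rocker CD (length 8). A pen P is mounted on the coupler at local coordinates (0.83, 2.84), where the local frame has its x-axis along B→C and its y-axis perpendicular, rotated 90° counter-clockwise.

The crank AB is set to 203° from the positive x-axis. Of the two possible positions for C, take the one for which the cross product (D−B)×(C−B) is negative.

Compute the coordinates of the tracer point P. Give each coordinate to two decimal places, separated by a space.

A=(0,0), D=(12.00,0)
B = A + 2.00·(cos203°, sin203°) = (-1.8410, -0.7815)
|BD| = 13.8631
circle(B,8.00) ∩ circle(D,8.00): a=6.9315, h=3.9942
  candidates: C₊=(4.8543,3.5972) cross=55.372; C₋=(5.3047,-4.3786) cross=-55.372
  mode - wants cross < 0 → take C=(5.3047,-4.3786) (cross=-55.372)
ex = (C−B)/|BC| = (0.8932,-0.4496); ey = (0.4496,0.8932)
P = B + 0.83·ex + 2.84·ey = (0.1773,1.3820)

0.18 1.38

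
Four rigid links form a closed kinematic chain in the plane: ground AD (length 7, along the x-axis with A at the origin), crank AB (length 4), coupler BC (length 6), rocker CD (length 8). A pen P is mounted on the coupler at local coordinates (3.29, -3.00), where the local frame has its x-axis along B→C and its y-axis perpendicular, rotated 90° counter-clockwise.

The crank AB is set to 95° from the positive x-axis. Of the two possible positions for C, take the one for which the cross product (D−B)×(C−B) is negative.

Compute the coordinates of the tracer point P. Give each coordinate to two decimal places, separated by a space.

-3.56 0.90

A=(0,0), D=(7.00,0)
B = A + 4.00·(cos95°, sin95°) = (-0.3486, 3.9848)
|BD| = 8.3595
circle(B,6.00) ∩ circle(D,8.00): a=2.5050, h=5.4521
  candidates: C₊=(4.4523,7.5835) cross=45.576; C₋=(-0.7454,-2.0021) cross=-45.576
  mode - wants cross < 0 → take C=(-0.7454,-2.0021) (cross=-45.576)
ex = (C−B)/|BC| = (-0.0661,-0.9978); ey = (0.9978,-0.0661)
P = B + 3.29·ex + -3.00·ey = (-3.5596,0.9004)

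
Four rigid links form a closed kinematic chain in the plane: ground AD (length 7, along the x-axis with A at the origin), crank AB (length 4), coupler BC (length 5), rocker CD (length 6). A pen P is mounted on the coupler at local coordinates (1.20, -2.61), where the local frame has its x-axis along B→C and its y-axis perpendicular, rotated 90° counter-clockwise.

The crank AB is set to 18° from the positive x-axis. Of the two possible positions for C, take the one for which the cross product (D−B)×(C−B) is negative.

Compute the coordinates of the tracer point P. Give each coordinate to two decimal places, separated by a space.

0.94 1.00

A=(0,0), D=(7.00,0)
B = A + 4.00·(cos18°, sin18°) = (3.8042, 1.2361)
|BD| = 3.4265
circle(B,5.00) ∩ circle(D,6.00): a=0.1081, h=4.9988
  candidates: C₊=(5.7083,5.8593) cross=17.128; C₋=(2.1018,-3.4652) cross=-17.128
  mode - wants cross < 0 → take C=(2.1018,-3.4652) (cross=-17.128)
ex = (C−B)/|BC| = (-0.3405,-0.9402); ey = (0.9402,-0.3405)
P = B + 1.20·ex + -2.61·ey = (0.9416,0.9964)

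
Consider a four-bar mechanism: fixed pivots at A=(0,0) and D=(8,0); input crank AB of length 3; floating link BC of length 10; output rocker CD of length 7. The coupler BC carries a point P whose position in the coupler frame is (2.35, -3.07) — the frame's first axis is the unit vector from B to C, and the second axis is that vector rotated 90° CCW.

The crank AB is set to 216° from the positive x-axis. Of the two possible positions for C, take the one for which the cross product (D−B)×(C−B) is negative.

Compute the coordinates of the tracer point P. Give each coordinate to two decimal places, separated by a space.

-1.93 -5.60

A=(0,0), D=(8.00,0)
B = A + 3.00·(cos216°, sin216°) = (-2.4271, -1.7634)
|BD| = 10.5751
circle(B,10.00) ∩ circle(D,7.00): a=7.6989, h=6.3818
  candidates: C₊=(4.0999,5.8129) cross=67.488; C₋=(6.2282,-6.7720) cross=-67.488
  mode - wants cross < 0 → take C=(6.2282,-6.7720) (cross=-67.488)
ex = (C−B)/|BC| = (0.8655,-0.5009); ey = (0.5009,0.8655)
P = B + 2.35·ex + -3.07·ey = (-1.9307,-5.5976)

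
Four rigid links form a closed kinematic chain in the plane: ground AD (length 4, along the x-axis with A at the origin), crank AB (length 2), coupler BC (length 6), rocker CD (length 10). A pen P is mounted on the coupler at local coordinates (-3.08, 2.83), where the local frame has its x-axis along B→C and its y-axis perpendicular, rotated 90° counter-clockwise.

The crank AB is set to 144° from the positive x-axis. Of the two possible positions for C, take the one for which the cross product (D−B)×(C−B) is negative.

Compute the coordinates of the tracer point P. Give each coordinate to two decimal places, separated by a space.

2.52 1.82

A=(0,0), D=(4.00,0)
B = A + 2.00·(cos144°, sin144°) = (-1.6180, 1.1756)
|BD| = 5.7397
circle(B,6.00) ∩ circle(D,10.00): a=-2.7053, h=5.3555
  candidates: C₊=(-3.1691,6.9716) cross=30.739; C₋=(-5.3629,-3.5123) cross=-30.739
  mode - wants cross < 0 → take C=(-5.3629,-3.5123) (cross=-30.739)
ex = (C−B)/|BC| = (-0.6241,-0.7813); ey = (0.7813,-0.6241)
P = B + -3.08·ex + 2.83·ey = (2.5154,1.8157)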